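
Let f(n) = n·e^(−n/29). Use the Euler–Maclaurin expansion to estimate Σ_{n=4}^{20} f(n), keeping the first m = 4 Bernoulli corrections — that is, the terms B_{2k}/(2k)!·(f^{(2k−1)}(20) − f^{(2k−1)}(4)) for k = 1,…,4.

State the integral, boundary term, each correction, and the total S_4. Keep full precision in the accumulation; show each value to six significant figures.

S_4 ≈ 127.424

∫_4^20 x·e^(−x/29) dx evaluates to 120.714.
Endpoint term: (f(4) + f(20))/2 = (3.48464 + 10.0350)/2 = 6.75981.
So far: 127.473.
Correction k=1: B_{2}/2! · (f^{(1)}(20) − f^{(1)}(4)) = 1/12 · (0.155715 − 0.750999) = -0.0496070.
After k=1: 127.424.
Correction k=2: B_{4}/4! · (f^{(3)}(20) − f^{(3)}(4)) = −1/720 · (0.00137837 − 0.00296470) = 2.20324e-06.
After k=2: 127.424.
Correction k=3: B_{6}/6! · (f^{(5)}(20) − f^{(5)}(4)) = 1/30240 · (3.05778e-06 − 5.98862e-06) = -9.69191e-11.
After k=3: 127.424.
Correction k=4: B_{8}/8! · (f^{(7)}(20) − f^{(7)}(4)) = −1/1209600 · (5.32294e-09 − 1.00500e-08) = 3.90792e-15.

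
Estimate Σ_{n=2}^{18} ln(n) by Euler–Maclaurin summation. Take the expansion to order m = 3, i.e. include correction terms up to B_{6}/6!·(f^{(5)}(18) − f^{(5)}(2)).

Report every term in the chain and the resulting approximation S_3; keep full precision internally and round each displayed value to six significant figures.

The integral term ∫_2^18 ln(x) dx = 34.6404.
½[f(2) + f(18)] = ½[0.693147 + 2.89037] = 1.79176.
Integral + boundary = 36.4322.
Order-1 term: 1/12 · (0.0555556 − 0.500000) = -0.0370370.
Running total after k=1: 36.3951.
Order-2 term: −1/720 · (0.000342936 − 0.250000) = 0.000346746.
Running total after k=2: 36.3955.
Order-3 term: 1/30240 · (1.27013e-05 − 0.750000) = -2.48012e-05.

S_3 ≈ 36.3954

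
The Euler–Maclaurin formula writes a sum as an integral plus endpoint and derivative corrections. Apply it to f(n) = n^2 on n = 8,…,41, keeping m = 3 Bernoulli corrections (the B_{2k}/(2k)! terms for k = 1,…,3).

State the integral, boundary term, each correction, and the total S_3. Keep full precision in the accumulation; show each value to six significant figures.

S_3 ≈ 23681.0

Integral: ∫_8^41 x^2 dx = 22803.0.
½[f(8) + f(41)] = ½[64.0000 + 1681.00] = 872.500.
Running total after boundary: 23675.5.
k=1: B_{2}/(2)! × [f^{(1)}(41) − f^{(1)}(8)] = 1/12 × (82.0000 − 16.0000) = 5.50000.
Partial sum through k=1: 23681.0.
k=2: B_{4}/(4)! × [f^{(3)}(41) − f^{(3)}(8)] = −1/720 × (0.00000 − 0.00000) = 0.00000.
Partial sum through k=2: 23681.0.
k=3: B_{6}/(6)! × [f^{(5)}(41) − f^{(5)}(8)] = 1/30240 × (0.00000 − 0.00000) = 0.00000.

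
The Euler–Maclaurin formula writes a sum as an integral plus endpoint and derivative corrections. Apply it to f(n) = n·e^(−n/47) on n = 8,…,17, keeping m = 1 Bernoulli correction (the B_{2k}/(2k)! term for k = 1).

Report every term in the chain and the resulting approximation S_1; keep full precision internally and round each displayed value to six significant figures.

Integral: ∫_8^17 x·e^(−x/47) dx = 85.3683.
Endpoint term: (f(8) + f(17))/2 = (6.74788 + 11.8403)/2 = 9.29410.
So far: 94.6624.
Correction k=1: B_{2}/2! · (f^{(1)}(17) − f^{(1)}(8)) = 1/12 · (0.444568 − 0.699913) = -0.0212788.

S_1 ≈ 94.6411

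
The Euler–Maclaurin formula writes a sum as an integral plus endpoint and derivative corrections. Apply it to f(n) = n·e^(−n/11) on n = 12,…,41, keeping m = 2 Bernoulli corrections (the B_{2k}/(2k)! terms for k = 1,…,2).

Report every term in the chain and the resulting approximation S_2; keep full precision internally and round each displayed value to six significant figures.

S_2 ≈ 73.7298

Integral: ∫_12^41 x·e^(−x/11) dx = 71.2241.
½[f(12) + f(41)] = ½[4.03093 + 0.986393] = 2.50866.
So far: 73.7328.
Order-1 term: 1/12 · (-0.0656137 − (-0.0305374)) = -0.00292303.
After k=1: 73.7298.
Order-2 term: −1/720 · (-0.000144603 − 0.00529987) = 7.56177e-06.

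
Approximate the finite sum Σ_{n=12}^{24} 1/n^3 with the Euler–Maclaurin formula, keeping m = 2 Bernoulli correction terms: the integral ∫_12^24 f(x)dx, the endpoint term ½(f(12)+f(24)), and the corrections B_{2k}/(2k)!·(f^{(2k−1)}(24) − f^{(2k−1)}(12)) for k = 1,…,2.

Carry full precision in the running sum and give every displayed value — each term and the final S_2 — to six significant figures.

The integral term ∫_12^24 1/x^3 dx = 0.00260417.
Endpoint term: (f(12) + f(24))/2 = (0.000578704 + 7.23380e-05)/2 = 0.000325521.
Integral + boundary = 0.00292969.
Order-1 term: 1/12 · (-9.04225e-06 − (-0.000144676)) = 1.13028e-05.
After k=1: 0.00294099.
Order-2 term: −1/720 · (-3.13967e-07 − (-2.00939e-05)) = -2.74721e-08.

S_2 ≈ 0.00294096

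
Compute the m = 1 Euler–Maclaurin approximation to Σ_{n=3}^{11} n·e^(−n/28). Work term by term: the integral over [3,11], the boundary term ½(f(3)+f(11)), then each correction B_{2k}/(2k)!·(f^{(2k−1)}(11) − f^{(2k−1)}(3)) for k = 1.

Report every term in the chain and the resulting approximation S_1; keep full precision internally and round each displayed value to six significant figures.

S_1 ≈ 47.6003

Integral: ∫_3^11 x·e^(−x/28) dx = 42.5722.
Boundary: ½(f(3) + f(11)) = ½(2.69519 + 7.42638) = 5.06078.
Integral + boundary = 47.6330.
Order-1 term: 1/12 · (0.409897 − 0.802140) = -0.0326869.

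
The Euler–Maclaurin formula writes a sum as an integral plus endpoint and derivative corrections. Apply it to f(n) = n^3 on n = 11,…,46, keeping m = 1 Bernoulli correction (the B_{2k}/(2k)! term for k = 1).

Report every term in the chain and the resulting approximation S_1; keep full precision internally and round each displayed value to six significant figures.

∫_11^46 x^3 dx evaluates to 1.11570e+06.
Boundary: ½(f(11) + f(46)) = ½(1331.00 + 97336.0) = 49333.5.
Running total after boundary: 1.16504e+06.
k=1: B_{2}/(2)! × [f^{(1)}(46) − f^{(1)}(11)] = 1/12 × (6348.00 − 363.000) = 498.750.

S_1 ≈ 1.16554e+06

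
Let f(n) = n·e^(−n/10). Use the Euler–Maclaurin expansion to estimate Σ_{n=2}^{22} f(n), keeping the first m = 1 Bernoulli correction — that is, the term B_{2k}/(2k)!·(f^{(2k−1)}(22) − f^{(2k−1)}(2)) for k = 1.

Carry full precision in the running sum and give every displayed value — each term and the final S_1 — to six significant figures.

The integral term ∫_2^22 x·e^(−x/10) dx = 62.7907.
Boundary: ½(f(2) + f(22)) = ½(1.63746 + 2.43767) = 2.03757.
Running total after boundary: 64.8282.
Correction k=1: B_{2}/2! · (f^{(1)}(22) − f^{(1)}(2)) = 1/12 · (-0.132964 − 0.654985) = -0.0656624.

S_1 ≈ 64.7626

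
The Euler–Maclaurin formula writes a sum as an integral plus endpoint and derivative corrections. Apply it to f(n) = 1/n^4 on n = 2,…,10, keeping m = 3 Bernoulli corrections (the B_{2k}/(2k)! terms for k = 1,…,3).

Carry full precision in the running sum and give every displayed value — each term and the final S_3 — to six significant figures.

S_3 ≈ 0.0821786

∫_2^10 1/x^4 dx evaluates to 0.0413333.
Endpoint term: (f(2) + f(10))/2 = (0.0625000 + 0.000100000)/2 = 0.0313000.
So far: 0.0726333.
k=1: B_{2}/(2)! × [f^{(1)}(10) − f^{(1)}(2)] = 1/12 × (-4.00000e-05 − (-0.125000)) = 0.0104133.
Partial sum through k=1: 0.0830467.
k=2: B_{4}/(4)! × [f^{(3)}(10) − f^{(3)}(2)] = −1/720 × (-1.20000e-05 − (-0.937500)) = -0.00130207.
Partial sum through k=2: 0.0817446.
k=3: B_{6}/(6)! × [f^{(5)}(10) − f^{(5)}(2)] = 1/30240 × (-6.72000e-06 − (-13.1250)) = 0.000434028.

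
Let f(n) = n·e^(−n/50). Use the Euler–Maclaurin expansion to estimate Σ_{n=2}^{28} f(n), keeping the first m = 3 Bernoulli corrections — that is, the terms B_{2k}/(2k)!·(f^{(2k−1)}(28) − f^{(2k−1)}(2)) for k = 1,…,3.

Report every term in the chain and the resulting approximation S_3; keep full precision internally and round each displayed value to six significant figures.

S_3 ≈ 279.239

Integral: ∫_2^28 x·e^(−x/50) dx = 270.337.
Endpoint term: (f(2) + f(28))/2 = (1.92158 + 15.9939)/2 = 8.95772.
Running total after boundary: 279.295.
Order-1 term: 1/12 · (0.251332 − 0.922358) = -0.0559188.
Partial sum through k=1: 279.239.
Order-2 term: −1/720 · (0.000557500 − 0.00113757) = 8.05659e-07.
Partial sum through k=2: 279.239.
Order-3 term: 1/30240 · (4.05787e-07 − 7.62482e-07) = -1.17955e-11.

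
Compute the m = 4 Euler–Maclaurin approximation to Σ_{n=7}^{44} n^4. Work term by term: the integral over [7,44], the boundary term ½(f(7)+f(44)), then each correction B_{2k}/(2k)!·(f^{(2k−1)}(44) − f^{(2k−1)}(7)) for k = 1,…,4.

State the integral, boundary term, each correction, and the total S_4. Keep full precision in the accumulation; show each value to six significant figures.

Integral: ∫_7^44 x^4 dx = 3.29799e+07.
½[f(7) + f(44)] = ½[2401.00 + 3.74810e+06] = 1.87525e+06.
Integral + boundary = 3.48551e+07.
k=1: B_{2}/(2)! × [f^{(1)}(44) − f^{(1)}(7)] = 1/12 × (340736 − 1372.00) = 28280.3.
Running total after k=1: 3.48834e+07.
k=2: B_{4}/(4)! × [f^{(3)}(44) − f^{(3)}(7)] = −1/720 × (1056.00 − 168.000) = -1.23333.
Running total after k=2: 3.48834e+07.
k=3: B_{6}/(6)! × [f^{(5)}(44) − f^{(5)}(7)] = 1/30240 × (0.00000 − 0.00000) = 0.00000.
Running total after k=3: 3.48834e+07.
k=4: B_{8}/(8)! × [f^{(7)}(44) − f^{(7)}(7)] = −1/1209600 × (0.00000 − 0.00000) = 0.00000.

S_4 ≈ 3.48834e+07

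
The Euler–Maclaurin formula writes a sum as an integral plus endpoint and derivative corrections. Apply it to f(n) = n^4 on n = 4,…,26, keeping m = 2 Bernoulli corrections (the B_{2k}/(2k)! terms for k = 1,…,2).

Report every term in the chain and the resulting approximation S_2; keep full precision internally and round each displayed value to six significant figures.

S_2 ≈ 2.61052e+06

Integral: ∫_4^26 x^4 dx = 2.37607e+06.
½[f(4) + f(26)] = ½[256.000 + 456976] = 228616.
So far: 2.60469e+06.
Order-1 term: 1/12 · (70304.0 − 256.000) = 5837.33.
Partial sum through k=1: 2.61052e+06.
Order-2 term: −1/720 · (624.000 − 96.0000) = -0.733333.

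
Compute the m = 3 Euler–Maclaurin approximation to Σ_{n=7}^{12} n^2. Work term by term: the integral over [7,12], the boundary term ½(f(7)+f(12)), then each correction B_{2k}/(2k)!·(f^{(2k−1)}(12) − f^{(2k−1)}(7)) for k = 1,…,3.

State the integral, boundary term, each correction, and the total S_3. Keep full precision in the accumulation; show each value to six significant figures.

∫_7^12 x^2 dx evaluates to 461.667.
Boundary: ½(f(7) + f(12)) = ½(49.0000 + 144.000) = 96.5000.
Integral + boundary = 558.167.
k=1: B_{2}/(2)! × [f^{(1)}(12) − f^{(1)}(7)] = 1/12 × (24.0000 − 14.0000) = 0.833333.
Partial sum through k=1: 559.000.
k=2: B_{4}/(4)! × [f^{(3)}(12) − f^{(3)}(7)] = −1/720 × (0.00000 − 0.00000) = 0.00000.
Partial sum through k=2: 559.000.
k=3: B_{6}/(6)! × [f^{(5)}(12) − f^{(5)}(7)] = 1/30240 × (0.00000 − 0.00000) = 0.00000.

S_3 ≈ 559.000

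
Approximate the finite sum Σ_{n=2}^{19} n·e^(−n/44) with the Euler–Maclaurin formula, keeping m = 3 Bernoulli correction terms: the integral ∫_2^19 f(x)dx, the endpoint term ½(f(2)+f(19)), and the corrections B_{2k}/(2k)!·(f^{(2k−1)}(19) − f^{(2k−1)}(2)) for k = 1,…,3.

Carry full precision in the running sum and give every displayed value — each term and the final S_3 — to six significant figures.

S_3 ≈ 141.203

The integral term ∫_2^19 x·e^(−x/44) dx = 134.124.
Endpoint term: (f(2) + f(19))/2 = (1.91113 + 12.3372)/2 = 7.12417.
Integral + boundary = 141.248.
Correction k=1: B_{2}/2! · (f^{(1)}(19) − f^{(1)}(2)) = 1/12 · (0.368936 − 0.912128) = -0.0452660.
After k=1: 141.203.
Correction k=2: B_{4}/4! · (f^{(3)}(19) − f^{(3)}(2)) = −1/720 · (0.000861359 − 0.00145829) = 8.29075e-07.
After k=2: 141.203.
Correction k=3: B_{6}/6! · (f^{(5)}(19) − f^{(5)}(2)) = 1/30240 · (7.91401e-07 − 1.26314e-06) = -1.55999e-11.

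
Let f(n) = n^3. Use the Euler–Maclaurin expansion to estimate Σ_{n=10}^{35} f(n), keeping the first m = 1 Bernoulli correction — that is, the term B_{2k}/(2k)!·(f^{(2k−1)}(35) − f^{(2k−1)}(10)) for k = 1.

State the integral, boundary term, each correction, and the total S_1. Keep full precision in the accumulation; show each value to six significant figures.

The integral term ∫_10^35 x^3 dx = 372656.
½[f(10) + f(35)] = ½[1000.00 + 42875.0] = 21937.5.
So far: 394594.
Order-1 term: 1/12 · (3675.00 − 300.000) = 281.250.

S_1 ≈ 394875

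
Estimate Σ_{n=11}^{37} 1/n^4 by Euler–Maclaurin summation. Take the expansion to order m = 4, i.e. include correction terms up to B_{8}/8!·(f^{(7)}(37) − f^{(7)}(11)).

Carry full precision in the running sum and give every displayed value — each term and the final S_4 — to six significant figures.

S_4 ≈ 0.000280331

Integral: ∫_11^37 1/x^4 dx = 0.000243858.
½[f(11) + f(37)] = ½[6.83013e-05 + 5.33572e-07] = 3.44175e-05.
Integral + boundary = 0.000278275.
k=1: B_{2}/(2)! × [f^{(1)}(37) − f^{(1)}(11)] = 1/12 × (-5.76835e-08 − (-2.48369e-05)) = 2.06493e-06.
After k=1: 0.000280340.
k=2: B_{4}/(4)! × [f^{(3)}(37) − f^{(3)}(11)] = −1/720 × (-1.26406e-09 − (-6.15790e-06)) = -8.55088e-09.
After k=2: 0.000280331.
k=3: B_{6}/(6)! × [f^{(5)}(37) − f^{(5)}(11)] = 1/30240 × (-5.17075e-11 − (-2.84994e-06)) = 9.42422e-11.
After k=3: 0.000280331.
k=4: B_{8}/(8)! × [f^{(7)}(37) − f^{(7)}(11)] = −1/1209600 × (-3.39933e-12 − (-2.11979e-06)) = -1.75247e-12.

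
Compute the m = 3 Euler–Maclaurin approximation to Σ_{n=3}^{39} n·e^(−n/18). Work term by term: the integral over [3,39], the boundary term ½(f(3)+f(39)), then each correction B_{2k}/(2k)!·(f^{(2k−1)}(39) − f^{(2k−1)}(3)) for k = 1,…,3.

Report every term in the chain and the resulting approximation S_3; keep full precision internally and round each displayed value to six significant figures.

Integral: ∫_3^39 x·e^(−x/18) dx = 202.433.
Endpoint term: (f(3) + f(39))/2 = (2.53945 + 4.46779)/2 = 3.50362.
Running total after boundary: 205.936.
Order-1 term: 1/12 · (-0.133652 − 0.705401) = -0.0699211.
After k=1: 205.866.
Order-2 term: −1/720 · (0.000294647 − 0.00740236) = 9.87182e-06.
After k=2: 205.866.
Order-3 term: 1/30240 · (3.09198e-06 − 3.89739e-05) = -1.18657e-09.

S_3 ≈ 205.866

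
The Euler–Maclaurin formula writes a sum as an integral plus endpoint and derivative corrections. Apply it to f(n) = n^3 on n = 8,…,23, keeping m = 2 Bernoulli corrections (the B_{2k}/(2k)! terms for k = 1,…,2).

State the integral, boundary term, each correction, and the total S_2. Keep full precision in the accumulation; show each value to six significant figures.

S_2 ≈ 75392.0

The integral term ∫_8^23 x^3 dx = 68936.2.
Endpoint term: (f(8) + f(23))/2 = (512.000 + 12167.0)/2 = 6339.50.
So far: 75275.8.
Correction k=1: B_{2}/2! · (f^{(1)}(23) − f^{(1)}(8)) = 1/12 · (1587.00 − 192.000) = 116.250.
Running total after k=1: 75392.0.
Correction k=2: B_{4}/4! · (f^{(3)}(23) − f^{(3)}(8)) = −1/720 · (6.00000 − 6.00000) = 0.00000.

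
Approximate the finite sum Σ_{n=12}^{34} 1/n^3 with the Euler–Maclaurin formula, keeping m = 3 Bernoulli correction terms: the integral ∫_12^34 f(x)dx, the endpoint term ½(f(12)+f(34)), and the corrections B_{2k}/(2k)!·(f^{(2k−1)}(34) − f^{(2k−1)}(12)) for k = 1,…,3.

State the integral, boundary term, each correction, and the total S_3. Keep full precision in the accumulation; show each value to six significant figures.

The integral term ∫_12^34 1/x^3 dx = 0.00303970.
Boundary: ½(f(12) + f(34)) = ½(0.000578704 + 2.54427e-05) = 0.000302073.
So far: 0.00334177.
k=1: B_{2}/(2)! × [f^{(1)}(34) − f^{(1)}(12)] = 1/12 × (-2.24494e-06 − (-0.000144676)) = 1.18692e-05.
Running total after k=1: 0.00335364.
k=2: B_{4}/(4)! × [f^{(3)}(34) − f^{(3)}(12)] = −1/720 × (-3.88399e-08 − (-2.00939e-05)) = -2.78542e-08.
Running total after k=2: 0.00335361.
k=3: B_{6}/(6)! × [f^{(5)}(34) − f^{(5)}(12)] = 1/30240 × (-1.41114e-09 − (-5.86071e-06)) = 1.93760e-10.

S_3 ≈ 0.00335361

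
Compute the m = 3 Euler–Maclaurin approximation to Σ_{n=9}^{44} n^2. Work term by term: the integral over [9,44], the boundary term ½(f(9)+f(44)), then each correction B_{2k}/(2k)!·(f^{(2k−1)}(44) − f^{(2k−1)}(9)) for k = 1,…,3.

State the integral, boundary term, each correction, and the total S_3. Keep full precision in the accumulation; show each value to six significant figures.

Integral: ∫_9^44 x^2 dx = 28151.7.
Endpoint term: (f(9) + f(44))/2 = (81.0000 + 1936.00)/2 = 1008.50.
Running total after boundary: 29160.2.
Correction k=1: B_{2}/2! · (f^{(1)}(44) − f^{(1)}(9)) = 1/12 · (88.0000 − 18.0000) = 5.83333.
Running total after k=1: 29166.0.
Correction k=2: B_{4}/4! · (f^{(3)}(44) − f^{(3)}(9)) = −1/720 · (0.00000 − 0.00000) = 0.00000.
Running total after k=2: 29166.0.
Correction k=3: B_{6}/6! · (f^{(5)}(44) − f^{(5)}(9)) = 1/30240 · (0.00000 − 0.00000) = 0.00000.

S_3 ≈ 29166.0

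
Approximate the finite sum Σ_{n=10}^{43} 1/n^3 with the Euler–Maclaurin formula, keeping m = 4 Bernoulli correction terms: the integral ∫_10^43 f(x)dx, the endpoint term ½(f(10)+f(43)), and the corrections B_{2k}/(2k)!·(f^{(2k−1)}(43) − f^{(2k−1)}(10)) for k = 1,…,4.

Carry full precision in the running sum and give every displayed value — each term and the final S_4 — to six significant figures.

S_4 ≈ 0.00526072

∫_10^43 1/x^3 dx evaluates to 0.00472958.
½[f(10) + f(43)] = ½[0.00100000 + 1.25775e-05] = 0.000506289.
So far: 0.00523587.
k=1: B_{2}/(2)! × [f^{(1)}(43) − f^{(1)}(10)] = 1/12 × (-8.77501e-07 − (-0.000300000)) = 2.49269e-05.
Running total after k=1: 0.00526080.
k=2: B_{4}/(4)! × [f^{(3)}(43) − f^{(3)}(10)] = −1/720 × (-9.49162e-09 − (-6.00000e-05)) = -8.33202e-08.
Running total after k=2: 0.00526072.
k=3: B_{6}/(6)! × [f^{(5)}(43) − f^{(5)}(10)] = 1/30240 × (-2.15602e-10 − (-2.52000e-05)) = 8.33326e-10.
Running total after k=3: 0.00526072.
k=4: B_{8}/(8)! × [f^{(7)}(43) − f^{(7)}(10)] = −1/1209600 × (-8.39554e-12 − (-1.81440e-05)) = -1.50000e-11.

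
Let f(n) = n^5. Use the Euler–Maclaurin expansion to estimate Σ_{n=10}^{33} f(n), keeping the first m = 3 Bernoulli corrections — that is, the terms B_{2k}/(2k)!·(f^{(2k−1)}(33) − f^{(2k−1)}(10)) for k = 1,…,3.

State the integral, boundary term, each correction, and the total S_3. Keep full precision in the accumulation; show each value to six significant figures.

∫_10^33 x^5 dx evaluates to 2.15078e+08.
Boundary: ½(f(10) + f(33)) = ½(100000 + 3.91354e+07) = 1.96177e+07.
So far: 2.34696e+08.
k=1: B_{2}/(2)! × [f^{(1)}(33) − f^{(1)}(10)] = 1/12 × (5.92960e+06 − 50000.0) = 489967.
Partial sum through k=1: 2.35186e+08.
k=2: B_{4}/(4)! × [f^{(3)}(33) − f^{(3)}(10)] = −1/720 × (65340.0 − 6000.00) = -82.4167.
Partial sum through k=2: 2.35186e+08.
k=3: B_{6}/(6)! × [f^{(5)}(33) − f^{(5)}(10)] = 1/30240 × (120.000 − 120.000) = 0.00000.

S_3 ≈ 2.35186e+08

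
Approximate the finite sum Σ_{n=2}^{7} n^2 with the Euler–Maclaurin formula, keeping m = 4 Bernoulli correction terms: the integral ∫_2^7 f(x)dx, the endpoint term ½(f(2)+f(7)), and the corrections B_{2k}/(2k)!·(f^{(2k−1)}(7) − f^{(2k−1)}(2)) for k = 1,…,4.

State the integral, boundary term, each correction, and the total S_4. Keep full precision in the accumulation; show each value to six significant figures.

The integral term ∫_2^7 x^2 dx = 111.667.
½[f(2) + f(7)] = ½[4.00000 + 49.0000] = 26.5000.
So far: 138.167.
Order-1 term: 1/12 · (14.0000 − 4.00000) = 0.833333.
Partial sum through k=1: 139.000.
Order-2 term: −1/720 · (0.00000 − 0.00000) = 0.00000.
Partial sum through k=2: 139.000.
Order-3 term: 1/30240 · (0.00000 − 0.00000) = 0.00000.
Partial sum through k=3: 139.000.
Order-4 term: −1/1209600 · (0.00000 − 0.00000) = 0.00000.

S_4 ≈ 139.000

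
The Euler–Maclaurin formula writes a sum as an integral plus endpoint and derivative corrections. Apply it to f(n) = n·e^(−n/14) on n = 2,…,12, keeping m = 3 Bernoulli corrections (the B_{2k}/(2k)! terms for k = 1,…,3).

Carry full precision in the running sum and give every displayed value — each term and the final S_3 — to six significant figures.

S_3 ≈ 43.0652

∫_2^12 x·e^(−x/14) dx evaluates to 39.7089.
½[f(2) + f(12)] = ½[1.73376 + 5.09247] = 3.41311.
Integral + boundary = 43.1220.
Correction k=1: B_{2}/2! · (f^{(1)}(12) − f^{(1)}(2)) = 1/12 · (0.0606247 − 0.743038) = -0.0568678.
After k=1: 43.0652.
Correction k=2: B_{4}/4! · (f^{(3)}(12) − f^{(3)}(2)) = −1/720 · (0.00463964 − 0.0126367) = 1.11070e-05.
After k=2: 43.0652.
Correction k=3: B_{6}/6! · (f^{(5)}(12) − f^{(5)}(2)) = 1/30240 · (4.57652e-05 − 0.000109604) = -2.11107e-09.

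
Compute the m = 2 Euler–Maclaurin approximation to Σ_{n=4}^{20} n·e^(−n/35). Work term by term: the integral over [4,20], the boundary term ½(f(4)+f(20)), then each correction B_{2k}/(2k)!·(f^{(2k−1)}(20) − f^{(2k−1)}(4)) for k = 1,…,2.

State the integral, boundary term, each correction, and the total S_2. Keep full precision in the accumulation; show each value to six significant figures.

S_2 ≈ 137.887

∫_4^20 x·e^(−x/35) dx evaluates to 130.502.
½[f(4) + f(20)] = ½[3.56801 + 11.2944] = 7.43119.
Integral + boundary = 137.933.
Correction k=1: B_{2}/2! · (f^{(1)}(20) − f^{(1)}(4)) = 1/12 · (0.242022 − 0.790060) = -0.0456698.
Running total after k=1: 137.887.
Correction k=2: B_{4}/4! · (f^{(3)}(20) − f^{(3)}(4)) = −1/720 · (0.00111956 − 0.00210128) = 1.36350e-06.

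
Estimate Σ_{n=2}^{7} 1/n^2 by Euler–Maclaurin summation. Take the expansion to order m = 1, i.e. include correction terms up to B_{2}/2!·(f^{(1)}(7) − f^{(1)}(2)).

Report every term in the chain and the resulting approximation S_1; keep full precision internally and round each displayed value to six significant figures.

S_1 ≈ 0.512694

∫_2^7 1/x^2 dx evaluates to 0.357143.
Boundary: ½(f(2) + f(7)) = ½(0.250000 + 0.0204082) = 0.135204.
Integral + boundary = 0.492347.
k=1: B_{2}/(2)! × [f^{(1)}(7) − f^{(1)}(2)] = 1/12 × (-0.00583090 − (-0.250000)) = 0.0203474.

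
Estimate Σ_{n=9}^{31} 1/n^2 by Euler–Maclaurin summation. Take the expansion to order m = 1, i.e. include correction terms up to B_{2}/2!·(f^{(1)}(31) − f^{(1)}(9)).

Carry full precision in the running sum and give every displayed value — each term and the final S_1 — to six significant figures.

S_1 ≈ 0.0857692

The integral term ∫_9^31 1/x^2 dx = 0.0788530.
½[f(9) + f(31)] = ½[0.0123457 + 0.00104058] = 0.00669313.
So far: 0.0855462.
Order-1 term: 1/12 · (-6.71344e-05 − (-0.00274348)) = 0.000223029.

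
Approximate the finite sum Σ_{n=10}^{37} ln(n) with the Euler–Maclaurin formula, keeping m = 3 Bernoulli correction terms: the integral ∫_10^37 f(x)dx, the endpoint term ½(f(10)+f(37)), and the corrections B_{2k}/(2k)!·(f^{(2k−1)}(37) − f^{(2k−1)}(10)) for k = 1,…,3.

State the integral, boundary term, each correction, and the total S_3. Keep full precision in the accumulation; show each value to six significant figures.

S_3 ≈ 86.5288

The integral term ∫_10^37 ln(x) dx = 83.5781.
½[f(10) + f(37)] = ½[2.30259 + 3.61092] = 2.95675.
Integral + boundary = 86.5349.
Correction k=1: B_{2}/2! · (f^{(1)}(37) − f^{(1)}(10)) = 1/12 · (0.0270270 − 0.100000) = -0.00608108.
Partial sum through k=1: 86.5288.
Correction k=2: B_{4}/4! · (f^{(3)}(37) − f^{(3)}(10)) = −1/720 · (3.94843e-05 − 0.00200000) = 2.72294e-06.
Partial sum through k=2: 86.5288.
Correction k=3: B_{6}/6! · (f^{(5)}(37) − f^{(5)}(10)) = 1/30240 · (3.46101e-07 − 0.000240000) = -7.92506e-09.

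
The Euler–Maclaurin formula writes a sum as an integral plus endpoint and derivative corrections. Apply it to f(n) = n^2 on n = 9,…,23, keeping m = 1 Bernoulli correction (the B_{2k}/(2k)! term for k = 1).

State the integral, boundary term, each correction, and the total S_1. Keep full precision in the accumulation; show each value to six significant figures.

∫_9^23 x^2 dx evaluates to 3812.67.
Boundary: ½(f(9) + f(23)) = ½(81.0000 + 529.000) = 305.000.
Running total after boundary: 4117.67.
Correction k=1: B_{2}/2! · (f^{(1)}(23) − f^{(1)}(9)) = 1/12 · (46.0000 − 18.0000) = 2.33333.

S_1 ≈ 4120.00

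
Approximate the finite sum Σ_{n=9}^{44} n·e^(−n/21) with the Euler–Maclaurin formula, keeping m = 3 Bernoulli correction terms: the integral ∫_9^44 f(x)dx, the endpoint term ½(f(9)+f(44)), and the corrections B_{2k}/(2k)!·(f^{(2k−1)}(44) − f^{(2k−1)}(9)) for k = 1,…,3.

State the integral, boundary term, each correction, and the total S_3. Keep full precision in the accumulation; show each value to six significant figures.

Integral: ∫_9^44 x·e^(−x/21) dx = 242.456.
½[f(9) + f(44)] = ½[5.86295 + 5.41380] = 5.63838.
Running total after boundary: 248.094.
Order-1 term: 1/12 · (-0.134759 − 0.372251) = -0.0422508.
Partial sum through k=1: 248.052.
Order-2 term: −1/720 · (0.000252433 − 0.00379848) = 4.92506e-06.
Partial sum through k=2: 248.052.
Order-3 term: 1/30240 · (1.83774e-06 − 1.53126e-05) = -4.45597e-10.

S_3 ≈ 248.052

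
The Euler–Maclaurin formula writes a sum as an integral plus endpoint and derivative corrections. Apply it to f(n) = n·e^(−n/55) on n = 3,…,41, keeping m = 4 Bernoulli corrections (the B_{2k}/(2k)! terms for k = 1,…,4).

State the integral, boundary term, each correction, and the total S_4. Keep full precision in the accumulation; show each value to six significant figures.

S_4 ≈ 526.286

Integral: ∫_3^41 x·e^(−x/55) dx = 515.202.
Boundary: ½(f(3) + f(41)) = ½(2.84075 + 19.4553) = 11.1480.
So far: 526.350.
k=1: B_{2}/(2)! × [f^{(1)}(41) − f^{(1)}(3)] = 1/12 × (0.120787 − 0.895266) = -0.0645399.
Running total after k=1: 526.286.
k=2: B_{4}/(4)! × [f^{(3)}(41) − f^{(3)}(3)] = −1/720 × (0.000353661 − 0.000922015) = 7.89381e-07.
Running total after k=2: 526.286.
k=3: B_{6}/(6)! × [f^{(5)}(41) − f^{(5)}(3)] = 1/30240 × (2.20625e-07 − 5.11760e-07) = -9.62748e-12.
Running total after k=3: 526.286.
k=4: B_{8}/(8)! × [f^{(7)}(41) − f^{(7)}(3)] = −1/1209600 × (1.07219e-10 − 2.37594e-10) = 1.07783e-16.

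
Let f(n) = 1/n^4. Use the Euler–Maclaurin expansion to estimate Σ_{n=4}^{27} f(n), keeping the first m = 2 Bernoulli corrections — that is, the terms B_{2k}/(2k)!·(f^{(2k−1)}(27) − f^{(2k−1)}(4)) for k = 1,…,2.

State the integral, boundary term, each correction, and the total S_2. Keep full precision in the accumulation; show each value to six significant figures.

The integral term ∫_4^27 1/x^4 dx = 0.00519140.
Endpoint term: (f(4) + f(27))/2 = (0.00390625 + 1.88168e-06)/2 = 0.00195407.
Integral + boundary = 0.00714546.
k=1: B_{2}/(2)! × [f^{(1)}(27) − f^{(1)}(4)] = 1/12 × (-2.78767e-07 − (-0.00390625)) = 0.000325498.
Partial sum through k=1: 0.00747096.
k=2: B_{4}/(4)! × [f^{(3)}(27) − f^{(3)}(4)] = −1/720 × (-1.14719e-08 − (-0.00732422)) = -1.01725e-05.

S_2 ≈ 0.00746079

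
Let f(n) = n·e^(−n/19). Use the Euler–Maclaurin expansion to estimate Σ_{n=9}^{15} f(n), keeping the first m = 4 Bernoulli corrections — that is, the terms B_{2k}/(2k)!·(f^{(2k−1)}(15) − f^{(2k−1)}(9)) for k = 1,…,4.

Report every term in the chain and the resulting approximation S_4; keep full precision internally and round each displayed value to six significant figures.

S_4 ≈ 44.1288

∫_9^15 x·e^(−x/19) dx evaluates to 37.9404.
Boundary: ½(f(9) + f(15)) = ½(5.60433 + 6.81126) = 6.20780.
So far: 44.1482.
Correction k=1: B_{2}/2! · (f^{(1)}(15) − f^{(1)}(9)) = 1/12 · (0.0955966 − 0.327739) = -0.0193452.
Running total after k=1: 44.1288.
Correction k=2: B_{4}/4! · (f^{(3)}(15) − f^{(3)}(9)) = −1/720 · (0.00278051 − 0.00435775) = 2.19061e-06.
Running total after k=2: 44.1288.
Correction k=3: B_{6}/6! · (f^{(5)}(15) − f^{(5)}(9)) = 1/30240 · (1.46709e-05 − 2.16278e-05) = -2.30054e-10.
Running total after k=3: 44.1288.
Correction k=4: B_{8}/8! · (f^{(7)}(15) − f^{(7)}(9)) = −1/1209600 · (5.99436e-08 − 8.63830e-08) = 2.18579e-14.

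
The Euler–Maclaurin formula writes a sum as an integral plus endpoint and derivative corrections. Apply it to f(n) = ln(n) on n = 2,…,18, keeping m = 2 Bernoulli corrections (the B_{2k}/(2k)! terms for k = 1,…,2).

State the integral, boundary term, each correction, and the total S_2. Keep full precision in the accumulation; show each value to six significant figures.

S_2 ≈ 36.3955

The integral term ∫_2^18 ln(x) dx = 34.6404.
½[f(2) + f(18)] = ½[0.693147 + 2.89037] = 1.79176.
Integral + boundary = 36.4322.
Order-1 term: 1/12 · (0.0555556 − 0.500000) = -0.0370370.
Partial sum through k=1: 36.3951.
Order-2 term: −1/720 · (0.000342936 − 0.250000) = 0.000346746.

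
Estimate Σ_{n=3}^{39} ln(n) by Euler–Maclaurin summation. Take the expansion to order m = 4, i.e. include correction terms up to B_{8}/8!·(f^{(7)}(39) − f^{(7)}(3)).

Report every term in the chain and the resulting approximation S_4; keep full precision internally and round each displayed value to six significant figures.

S_4 ≈ 105.939

The integral term ∫_3^39 ln(x) dx = 103.583.
Boundary: ½(f(3) + f(39)) = ½(1.09861 + 3.66356) = 2.38109.
Integral + boundary = 105.964.
k=1: B_{2}/(2)! × [f^{(1)}(39) − f^{(1)}(3)] = 1/12 × (0.0256410 − 0.333333) = -0.0256410.
Partial sum through k=1: 105.939.
k=2: B_{4}/(4)! × [f^{(3)}(39) − f^{(3)}(3)] = −1/720 × (3.37160e-05 − 0.0740741) = 0.000102834.
Partial sum through k=2: 105.939.
k=3: B_{6}/(6)! × [f^{(5)}(39) − f^{(5)}(3)] = 1/30240 × (2.66004e-07 − 0.0987654) = -3.26604e-06.
Partial sum through k=3: 105.939.
k=4: B_{8}/(8)! × [f^{(7)}(39) − f^{(7)}(3)] = −1/1209600 × (5.24663e-09 − 0.329218) = 2.72171e-07.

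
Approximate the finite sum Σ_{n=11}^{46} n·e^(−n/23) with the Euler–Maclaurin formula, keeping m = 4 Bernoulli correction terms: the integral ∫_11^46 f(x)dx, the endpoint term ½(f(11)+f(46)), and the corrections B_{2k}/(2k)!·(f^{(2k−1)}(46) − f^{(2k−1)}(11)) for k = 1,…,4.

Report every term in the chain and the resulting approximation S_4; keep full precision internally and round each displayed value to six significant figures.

S_4 ≈ 276.438

The integral term ∫_11^46 x·e^(−x/23) dx = 269.954.
Endpoint term: (f(11) + f(46))/2 = (6.81847 + 6.22542)/2 = 6.52194.
Integral + boundary = 276.476.
Order-1 term: 1/12 · (-0.135335 − 0.323405) = -0.0382284.
Partial sum through k=1: 276.438.
Order-2 term: −1/720 · (0.000255832 − 0.00295487) = 3.74866e-06.
Partial sum through k=2: 276.438.
Order-3 term: 1/30240 · (1.45084e-06 − 1.00159e-05) = -2.83235e-10.
Partial sum through k=3: 276.438.
Order-4 term: −1/1209600 · (4.57103e-09 − 2.73080e-08) = 1.87971e-14.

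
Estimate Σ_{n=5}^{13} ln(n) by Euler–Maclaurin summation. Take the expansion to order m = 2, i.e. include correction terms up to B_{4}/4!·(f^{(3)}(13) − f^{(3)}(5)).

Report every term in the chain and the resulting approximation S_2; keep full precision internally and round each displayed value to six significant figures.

S_2 ≈ 19.3741

∫_5^13 ln(x) dx evaluates to 17.2972.
½[f(5) + f(13)] = ½[1.60944 + 2.56495] = 2.08719.
Integral + boundary = 19.3843.
k=1: B_{2}/(2)! × [f^{(1)}(13) − f^{(1)}(5)] = 1/12 × (0.0769231 − 0.200000) = -0.0102564.
Partial sum through k=1: 19.3741.
k=2: B_{4}/(4)! × [f^{(3)}(13) − f^{(3)}(5)] = −1/720 × (0.000910332 − 0.0160000) = 2.09579e-05.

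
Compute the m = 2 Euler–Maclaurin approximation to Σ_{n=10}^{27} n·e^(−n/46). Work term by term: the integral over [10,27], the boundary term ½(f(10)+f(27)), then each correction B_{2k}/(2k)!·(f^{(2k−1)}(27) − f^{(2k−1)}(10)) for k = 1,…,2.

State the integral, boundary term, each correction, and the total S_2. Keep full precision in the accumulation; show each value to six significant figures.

Integral: ∫_10^27 x·e^(−x/46) dx = 205.584.
½[f(10) + f(27)] = ½[8.04615 + 15.0125] = 11.5293.
So far: 217.113.
k=1: B_{2}/(2)! × [f^{(1)}(27) − f^{(1)}(10)] = 1/12 × (0.229659 − 0.629699) = -0.0333366.
Partial sum through k=1: 217.079.
k=2: B_{4}/(4)! × [f^{(3)}(27) − f^{(3)}(10)] = −1/720 × (0.000634070 − 0.00105809) = 5.88923e-07.

S_2 ≈ 217.079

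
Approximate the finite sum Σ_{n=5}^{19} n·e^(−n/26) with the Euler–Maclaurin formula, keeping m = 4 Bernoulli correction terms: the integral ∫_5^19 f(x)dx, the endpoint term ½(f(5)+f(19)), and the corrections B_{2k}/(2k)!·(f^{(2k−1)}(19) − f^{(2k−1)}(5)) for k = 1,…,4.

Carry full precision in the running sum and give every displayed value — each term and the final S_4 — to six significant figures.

S_4 ≈ 108.185

The integral term ∫_5^19 x·e^(−x/26) dx = 101.593.
½[f(5) + f(19)] = ½[4.12526 + 9.14923] = 6.63725.
Running total after boundary: 108.230.
Correction k=1: B_{2}/2! · (f^{(1)}(19) − f^{(1)}(5)) = 1/12 · (0.129645 − 0.666389) = -0.0447287.
After k=1: 108.185.
Correction k=2: B_{4}/4! · (f^{(3)}(19) − f^{(3)}(5)) = −1/720 · (0.00161645 − 0.00342677) = 2.51433e-06.
After k=2: 108.185.
Correction k=3: B_{6}/6! · (f^{(5)}(19) − f^{(5)}(5)) = 1/30240 · (4.49870e-06 − 8.68011e-06) = -1.38274e-10.
After k=3: 108.185.
Correction k=4: B_{8}/8! · (f^{(7)}(19) − f^{(7)}(5)) = −1/1209600 · (9.77249e-09 − 1.81820e-08) = 6.95231e-15.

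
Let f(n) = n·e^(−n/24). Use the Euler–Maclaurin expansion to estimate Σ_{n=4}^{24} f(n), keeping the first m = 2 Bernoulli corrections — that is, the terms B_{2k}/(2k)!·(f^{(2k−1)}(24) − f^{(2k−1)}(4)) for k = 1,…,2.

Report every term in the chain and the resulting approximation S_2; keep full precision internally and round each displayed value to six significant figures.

∫_4^24 x·e^(−x/24) dx evaluates to 145.039.
½[f(4) + f(24)] = ½[3.38593 + 8.82911] = 6.10752.
Running total after boundary: 151.146.
Correction k=1: B_{2}/2! · (f^{(1)}(24) − f^{(1)}(4)) = 1/12 · (0.00000 − 0.705401) = -0.0587835.
Running total after k=1: 151.087.
Correction k=2: B_{4}/4! · (f^{(3)}(24) − f^{(3)}(4)) = −1/720 · (0.00127736 − 0.00416383) = 4.00898e-06.

S_2 ≈ 151.087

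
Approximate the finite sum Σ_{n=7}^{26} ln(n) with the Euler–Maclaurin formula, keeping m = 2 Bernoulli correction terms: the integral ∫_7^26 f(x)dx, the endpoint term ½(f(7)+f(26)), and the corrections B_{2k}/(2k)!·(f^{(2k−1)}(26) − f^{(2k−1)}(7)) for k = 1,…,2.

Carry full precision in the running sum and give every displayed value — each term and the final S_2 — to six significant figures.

S_2 ≈ 54.6825

The integral term ∫_7^26 ln(x) dx = 52.0891.
Boundary: ½(f(7) + f(26)) = ½(1.94591 + 3.25810) = 2.60200.
Running total after boundary: 54.6911.
Order-1 term: 1/12 · (0.0384615 − 0.142857) = -0.00869963.
Running total after k=1: 54.6824.
Order-2 term: −1/720 · (0.000113792 − 0.00583090) = 7.94043e-06.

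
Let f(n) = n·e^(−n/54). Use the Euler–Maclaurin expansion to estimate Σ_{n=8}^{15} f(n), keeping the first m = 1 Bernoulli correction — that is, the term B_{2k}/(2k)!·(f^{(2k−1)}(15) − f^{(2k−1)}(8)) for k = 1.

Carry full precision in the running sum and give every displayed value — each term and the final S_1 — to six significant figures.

S_1 ≈ 73.7911

Integral: ∫_8^15 x·e^(−x/54) dx = 64.6766.
Boundary: ½(f(8) + f(15)) = ½(6.89843 + 11.3620) = 9.13020.
Integral + boundary = 73.8068.
Correction k=1: B_{2}/2! · (f^{(1)}(15) − f^{(1)}(8)) = 1/12 · (0.547058 − 0.734555) = -0.0156247.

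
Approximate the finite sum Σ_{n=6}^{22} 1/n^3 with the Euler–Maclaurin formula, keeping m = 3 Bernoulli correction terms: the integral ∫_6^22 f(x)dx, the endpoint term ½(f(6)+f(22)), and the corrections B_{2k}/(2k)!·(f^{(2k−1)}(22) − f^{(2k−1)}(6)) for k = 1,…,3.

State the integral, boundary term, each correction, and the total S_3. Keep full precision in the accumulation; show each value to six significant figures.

∫_6^22 1/x^3 dx evaluates to 0.0128558.
Endpoint term: (f(6) + f(22))/2 = (0.00462963 + 9.39144e-05)/2 = 0.00236177.
Running total after boundary: 0.0152176.
k=1: B_{2}/(2)! × [f^{(1)}(22) − f^{(1)}(6)] = 1/12 × (-1.28065e-05 − (-0.00231481)) = 0.000191834.
Partial sum through k=1: 0.0154094.
k=2: B_{4}/(4)! × [f^{(3)}(22) − f^{(3)}(6)] = −1/720 × (-5.29194e-07 − (-0.00128601)) = -1.78539e-06.
Partial sum through k=2: 0.0154077.
k=3: B_{6}/(6)! × [f^{(5)}(22) − f^{(5)}(6)] = 1/30240 × (-4.59218e-08 − (-0.00150034)) = 4.96130e-08.

S_3 ≈ 0.0154077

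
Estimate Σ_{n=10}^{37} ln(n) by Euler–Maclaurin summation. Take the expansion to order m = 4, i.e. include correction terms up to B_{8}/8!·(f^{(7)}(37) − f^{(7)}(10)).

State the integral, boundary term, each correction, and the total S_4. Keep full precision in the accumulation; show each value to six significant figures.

S_4 ≈ 86.5288

The integral term ∫_10^37 ln(x) dx = 83.5781.
½[f(10) + f(37)] = ½[2.30259 + 3.61092] = 2.95675.
Running total after boundary: 86.5349.
k=1: B_{2}/(2)! × [f^{(1)}(37) − f^{(1)}(10)] = 1/12 × (0.0270270 − 0.100000) = -0.00608108.
Running total after k=1: 86.5288.
k=2: B_{4}/(4)! × [f^{(3)}(37) − f^{(3)}(10)] = −1/720 × (3.94843e-05 − 0.00200000) = 2.72294e-06.
Running total after k=2: 86.5288.
k=3: B_{6}/(6)! × [f^{(5)}(37) − f^{(5)}(10)] = 1/30240 × (3.46101e-07 − 0.000240000) = -7.92506e-09.
Running total after k=3: 86.5288.
k=4: B_{8}/(8)! × [f^{(7)}(37) − f^{(7)}(10)] = −1/1209600 × (7.58439e-09 − 7.20000e-05) = 5.95175e-11.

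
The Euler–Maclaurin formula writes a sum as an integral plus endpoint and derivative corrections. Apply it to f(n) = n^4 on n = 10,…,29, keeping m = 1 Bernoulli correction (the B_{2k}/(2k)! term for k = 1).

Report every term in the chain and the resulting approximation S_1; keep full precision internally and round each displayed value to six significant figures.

S_1 ≈ 4.44867e+06

Integral: ∫_10^29 x^4 dx = 4.08223e+06.
Endpoint term: (f(10) + f(29))/2 = (10000.0 + 707281)/2 = 358640.
So far: 4.44087e+06.
k=1: B_{2}/(2)! × [f^{(1)}(29) − f^{(1)}(10)] = 1/12 × (97556.0 − 4000.00) = 7796.33.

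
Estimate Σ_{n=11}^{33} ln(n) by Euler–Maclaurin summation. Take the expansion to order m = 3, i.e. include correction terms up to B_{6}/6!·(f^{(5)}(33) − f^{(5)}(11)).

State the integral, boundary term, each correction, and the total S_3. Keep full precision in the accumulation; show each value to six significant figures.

Integral: ∫_11^33 ln(x) dx = 67.0079.
Endpoint term: (f(11) + f(33))/2 = (2.39790 + 3.49651)/2 = 2.94720.
Running total after boundary: 69.9551.
Order-1 term: 1/12 · (0.0303030 − 0.0909091) = -0.00505051.
After k=1: 69.9501.
Order-2 term: −1/720 · (5.56529e-05 − 0.00150263) = 2.00969e-06.
After k=2: 69.9501.
Order-3 term: 1/30240 · (6.13256e-07 − 0.000149021) = -4.90767e-09.

S_3 ≈ 69.9501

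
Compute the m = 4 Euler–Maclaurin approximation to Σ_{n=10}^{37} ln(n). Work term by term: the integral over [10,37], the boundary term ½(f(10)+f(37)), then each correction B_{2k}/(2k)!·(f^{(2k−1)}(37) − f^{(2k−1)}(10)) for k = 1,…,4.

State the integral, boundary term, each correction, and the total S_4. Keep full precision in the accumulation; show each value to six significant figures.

S_4 ≈ 86.5288

The integral term ∫_10^37 ln(x) dx = 83.5781.
½[f(10) + f(37)] = ½[2.30259 + 3.61092] = 2.95675.
Running total after boundary: 86.5349.
Correction k=1: B_{2}/2! · (f^{(1)}(37) − f^{(1)}(10)) = 1/12 · (0.0270270 − 0.100000) = -0.00608108.
Partial sum through k=1: 86.5288.
Correction k=2: B_{4}/4! · (f^{(3)}(37) − f^{(3)}(10)) = −1/720 · (3.94843e-05 − 0.00200000) = 2.72294e-06.
Partial sum through k=2: 86.5288.
Correction k=3: B_{6}/6! · (f^{(5)}(37) − f^{(5)}(10)) = 1/30240 · (3.46101e-07 − 0.000240000) = -7.92506e-09.
Partial sum through k=3: 86.5288.
Correction k=4: B_{8}/8! · (f^{(7)}(37) − f^{(7)}(10)) = −1/1209600 · (7.58439e-09 − 7.20000e-05) = 5.95175e-11.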